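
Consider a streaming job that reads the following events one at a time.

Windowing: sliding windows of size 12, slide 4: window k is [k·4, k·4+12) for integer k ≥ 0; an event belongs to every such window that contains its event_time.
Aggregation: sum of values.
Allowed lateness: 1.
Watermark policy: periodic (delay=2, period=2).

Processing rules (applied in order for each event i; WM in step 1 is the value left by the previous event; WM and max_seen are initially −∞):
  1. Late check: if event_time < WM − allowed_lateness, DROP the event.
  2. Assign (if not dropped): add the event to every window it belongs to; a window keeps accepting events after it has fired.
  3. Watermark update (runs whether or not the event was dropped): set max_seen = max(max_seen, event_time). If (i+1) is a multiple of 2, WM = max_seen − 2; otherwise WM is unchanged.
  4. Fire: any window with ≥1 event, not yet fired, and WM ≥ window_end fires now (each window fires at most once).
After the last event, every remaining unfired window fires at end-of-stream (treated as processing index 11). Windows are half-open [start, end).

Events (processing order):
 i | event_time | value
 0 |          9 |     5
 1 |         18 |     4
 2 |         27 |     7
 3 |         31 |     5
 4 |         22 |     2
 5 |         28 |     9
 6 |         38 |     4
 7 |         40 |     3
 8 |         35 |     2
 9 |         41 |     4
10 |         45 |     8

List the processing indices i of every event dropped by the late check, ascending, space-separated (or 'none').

i=0 t=9 v=5: → [8,20),[4,16),[0,12); WM=−∞
i=1 t=18 v=4: → [16,28),[12,24),[8,20); WM=16; [0,12) fires=5 [4,16) fires=5
i=2 t=27 v=7: → [24,36),[20,32),[16,28); WM=16
i=3 t=31 v=5: → [28,40),[24,36),[20,32); WM=29; [8,20) fires=9 [12,24) fires=4 [16,28) fires=11
i=4 t=22 v=2: DROP (t<29-1); WM=29
i=5 t=28 v=9: → [28,40),[24,36),[20,32); WM=29
i=6 t=38 v=4: → [36,48),[32,44),[28,40); WM=29
i=7 t=40 v=3: → [40,52),[36,48),[32,44); WM=38; [20,32) fires=21 [24,36) fires=21
i=8 t=35 v=2: DROP (t<38-1); WM=38
i=9 t=41 v=4: → [40,52),[36,48),[32,44); WM=39
i=10 t=45 v=8: → [44,56),[40,52),[36,48); WM=39

4 8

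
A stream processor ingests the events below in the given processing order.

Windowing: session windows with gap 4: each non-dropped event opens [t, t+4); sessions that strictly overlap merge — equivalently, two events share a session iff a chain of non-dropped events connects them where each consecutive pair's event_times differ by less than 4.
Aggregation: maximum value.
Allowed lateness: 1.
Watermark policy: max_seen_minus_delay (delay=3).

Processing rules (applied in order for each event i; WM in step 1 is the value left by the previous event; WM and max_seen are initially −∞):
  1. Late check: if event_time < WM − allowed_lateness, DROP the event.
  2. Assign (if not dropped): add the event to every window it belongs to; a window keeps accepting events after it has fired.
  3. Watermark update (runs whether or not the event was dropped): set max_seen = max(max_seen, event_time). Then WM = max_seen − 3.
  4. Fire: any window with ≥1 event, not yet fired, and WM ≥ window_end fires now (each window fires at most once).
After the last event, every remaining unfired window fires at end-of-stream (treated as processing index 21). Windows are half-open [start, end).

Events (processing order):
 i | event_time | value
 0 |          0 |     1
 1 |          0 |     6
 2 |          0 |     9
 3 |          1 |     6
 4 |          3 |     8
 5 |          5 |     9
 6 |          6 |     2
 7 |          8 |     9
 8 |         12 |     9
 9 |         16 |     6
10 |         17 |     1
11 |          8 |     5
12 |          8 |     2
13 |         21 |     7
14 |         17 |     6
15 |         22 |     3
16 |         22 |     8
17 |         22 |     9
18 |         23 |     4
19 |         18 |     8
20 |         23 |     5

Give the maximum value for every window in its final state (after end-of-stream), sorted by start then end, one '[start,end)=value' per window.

i=0 t=0 v=1: → [0,4); WM=-3
i=1 t=0 v=6: → [0,4); WM=-3
i=2 t=0 v=9: → [0,4); WM=-3
i=3 t=1 v=6: → [0,5); WM=-2
i=4 t=3 v=8: → [0,7); WM=0
i=5 t=5 v=9: → [0,9); WM=2
i=6 t=6 v=2: → [0,10); WM=3
i=7 t=8 v=9: → [0,12); WM=5
i=8 t=12 v=9: → [12,16); WM=9
i=9 t=16 v=6: → [16,20); WM=13
i=10 t=17 v=1: → [16,21); WM=14
i=11 t=8 v=5: DROP (t<14-1); WM=14
i=12 t=8 v=2: DROP (t<14-1); WM=14
i=13 t=21 v=7: → [21,25); WM=18
i=14 t=17 v=6: → [16,21); WM=18
i=15 t=22 v=3: → [21,26); WM=19
i=16 t=22 v=8: → [21,26); WM=19
i=17 t=22 v=9: → [21,26); WM=19
i=18 t=23 v=4: → [21,27); WM=20
i=19 t=18 v=8: DROP (t<20-1); WM=20
i=20 t=23 v=5: → [21,27); WM=20

[0,12)=9 [12,16)=9 [16,21)=6 [21,27)=9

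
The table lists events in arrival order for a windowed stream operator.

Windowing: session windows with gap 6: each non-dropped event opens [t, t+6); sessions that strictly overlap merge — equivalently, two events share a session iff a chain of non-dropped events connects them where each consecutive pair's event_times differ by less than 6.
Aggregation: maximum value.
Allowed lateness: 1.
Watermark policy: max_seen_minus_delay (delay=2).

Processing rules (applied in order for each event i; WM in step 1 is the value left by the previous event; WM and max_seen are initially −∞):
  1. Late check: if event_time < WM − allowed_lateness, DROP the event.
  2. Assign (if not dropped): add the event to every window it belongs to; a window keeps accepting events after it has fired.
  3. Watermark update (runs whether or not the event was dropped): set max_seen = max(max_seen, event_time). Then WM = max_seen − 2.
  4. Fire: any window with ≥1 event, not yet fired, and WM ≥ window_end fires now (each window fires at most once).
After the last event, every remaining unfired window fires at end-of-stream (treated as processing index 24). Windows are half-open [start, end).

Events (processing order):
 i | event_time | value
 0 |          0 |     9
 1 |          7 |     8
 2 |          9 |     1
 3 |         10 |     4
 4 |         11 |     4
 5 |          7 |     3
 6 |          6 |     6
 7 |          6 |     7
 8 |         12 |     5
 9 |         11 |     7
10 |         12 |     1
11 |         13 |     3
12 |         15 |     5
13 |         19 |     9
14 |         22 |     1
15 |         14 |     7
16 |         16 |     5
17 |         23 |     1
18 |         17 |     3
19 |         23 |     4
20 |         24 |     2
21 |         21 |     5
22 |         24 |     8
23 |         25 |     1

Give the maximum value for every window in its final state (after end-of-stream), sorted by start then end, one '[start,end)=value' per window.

[0,6)=9 [7,31)=9

i=0 t=0 v=9: → [0,6); WM=-2
i=1 t=7 v=8: → [7,13); WM=5
i=2 t=9 v=1: → [7,15); WM=7
i=3 t=10 v=4: → [7,16); WM=8
i=4 t=11 v=4: → [7,17); WM=9
i=5 t=7 v=3: DROP (t<9-1); WM=9
i=6 t=6 v=6: DROP (t<9-1); WM=9
i=7 t=6 v=7: DROP (t<9-1); WM=9
i=8 t=12 v=5: → [7,18); WM=10
i=9 t=11 v=7: → [7,18); WM=10
i=10 t=12 v=1: → [7,18); WM=10
i=11 t=13 v=3: → [7,19); WM=11
i=12 t=15 v=5: → [7,21); WM=13
i=13 t=19 v=9: → [7,25); WM=17
i=14 t=22 v=1: → [7,28); WM=20
i=15 t=14 v=7: DROP (t<20-1); WM=20
i=16 t=16 v=5: DROP (t<20-1); WM=20
i=17 t=23 v=1: → [7,29); WM=21
i=18 t=17 v=3: DROP (t<21-1); WM=21
i=19 t=23 v=4: → [7,29); WM=21
i=20 t=24 v=2: → [7,30); WM=22
i=21 t=21 v=5: → [7,30); WM=22
i=22 t=24 v=8: → [7,30); WM=22
i=23 t=25 v=1: → [7,31); WM=23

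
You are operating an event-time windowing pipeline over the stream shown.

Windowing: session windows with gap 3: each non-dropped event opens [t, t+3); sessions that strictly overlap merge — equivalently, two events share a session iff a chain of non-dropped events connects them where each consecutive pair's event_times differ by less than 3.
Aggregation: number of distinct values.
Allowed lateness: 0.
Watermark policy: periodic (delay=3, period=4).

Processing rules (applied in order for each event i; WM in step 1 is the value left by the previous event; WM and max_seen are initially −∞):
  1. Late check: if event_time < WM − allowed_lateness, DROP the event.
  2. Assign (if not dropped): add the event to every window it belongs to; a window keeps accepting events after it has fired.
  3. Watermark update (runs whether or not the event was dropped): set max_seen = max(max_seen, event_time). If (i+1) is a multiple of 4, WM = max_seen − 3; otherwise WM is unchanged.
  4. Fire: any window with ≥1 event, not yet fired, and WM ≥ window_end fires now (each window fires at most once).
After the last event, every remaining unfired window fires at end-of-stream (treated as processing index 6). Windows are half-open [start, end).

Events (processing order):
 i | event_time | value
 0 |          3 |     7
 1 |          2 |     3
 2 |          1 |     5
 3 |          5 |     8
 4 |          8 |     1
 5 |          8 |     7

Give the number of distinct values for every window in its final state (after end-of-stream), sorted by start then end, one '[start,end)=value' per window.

[1,8)=4 [8,11)=2

i=0 t=3 v=7: → [3,6); WM=−∞
i=1 t=2 v=3: → [2,6); WM=−∞
i=2 t=1 v=5: → [1,6); WM=−∞
i=3 t=5 v=8: → [1,8); WM=2
i=4 t=8 v=1: → [8,11); WM=2
i=5 t=8 v=7: → [8,11); WM=2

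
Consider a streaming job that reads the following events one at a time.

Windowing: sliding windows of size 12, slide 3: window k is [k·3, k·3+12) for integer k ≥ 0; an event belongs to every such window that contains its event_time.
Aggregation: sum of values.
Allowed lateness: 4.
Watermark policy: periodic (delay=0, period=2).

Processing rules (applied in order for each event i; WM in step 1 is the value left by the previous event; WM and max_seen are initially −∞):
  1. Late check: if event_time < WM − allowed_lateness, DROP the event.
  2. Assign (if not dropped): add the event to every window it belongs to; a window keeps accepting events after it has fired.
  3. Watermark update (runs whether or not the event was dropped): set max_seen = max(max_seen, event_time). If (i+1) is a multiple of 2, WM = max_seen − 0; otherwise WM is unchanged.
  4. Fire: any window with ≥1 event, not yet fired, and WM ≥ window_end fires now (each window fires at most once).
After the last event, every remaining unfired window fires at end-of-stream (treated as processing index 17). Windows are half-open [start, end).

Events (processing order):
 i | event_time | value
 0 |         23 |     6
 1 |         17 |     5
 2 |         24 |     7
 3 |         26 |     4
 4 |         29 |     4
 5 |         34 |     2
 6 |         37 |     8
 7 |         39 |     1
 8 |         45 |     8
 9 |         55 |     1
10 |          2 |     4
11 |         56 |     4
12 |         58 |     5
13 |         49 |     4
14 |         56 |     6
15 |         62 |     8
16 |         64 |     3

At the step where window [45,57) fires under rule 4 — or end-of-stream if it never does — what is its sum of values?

13

i=0 t=23 v=6: → [21,33),[18,30),[15,27),[12,24); WM=−∞
i=1 t=17 v=5: → [15,27),[12,24),[9,21),[6,18); WM=23; [6,18) fires=5 [9,21) fires=5
i=2 t=24 v=7: → [24,36),[21,33),[18,30),[15,27); WM=23
i=3 t=26 v=4: → [24,36),[21,33),[18,30),[15,27); WM=26; [12,24) fires=11
i=4 t=29 v=4: → [27,39),[24,36),[21,33),[18,30); WM=26
i=5 t=34 v=2: → [33,45),[30,42),[27,39),[24,36); WM=34; [15,27) fires=22 [18,30) fires=21 [21,33) fires=21
i=6 t=37 v=8: → [36,48),[33,45),[30,42),[27,39); WM=34
i=7 t=39 v=1: → [39,51),[36,48),[33,45),[30,42); WM=39; [24,36) fires=17 [27,39) fires=14
i=8 t=45 v=8: → [45,57),[42,54),[39,51),[36,48); WM=39
i=9 t=55 v=1: → [54,66),[51,63),[48,60),[45,57); WM=55; [30,42) fires=11 [33,45) fires=11 [36,48) fires=17 [39,51) fires=9 [42,54) fires=8
i=10 t=2 v=4: DROP (t<55-4); WM=55
i=11 t=56 v=4: → [54,66),[51,63),[48,60),[45,57); WM=56
i=12 t=58 v=5: → [57,69),[54,66),[51,63),[48,60); WM=56
i=13 t=49 v=4: DROP (t<56-4); WM=58; [45,57) fires=13
i=14 t=56 v=6: → [54,66),[51,63),[48,60),[45,57); WM=58
i=15 t=62 v=8: → [60,72),[57,69),[54,66),[51,63); WM=62; [48,60) fires=16
i=16 t=64 v=3: → [63,75),[60,72),[57,69),[54,66); WM=62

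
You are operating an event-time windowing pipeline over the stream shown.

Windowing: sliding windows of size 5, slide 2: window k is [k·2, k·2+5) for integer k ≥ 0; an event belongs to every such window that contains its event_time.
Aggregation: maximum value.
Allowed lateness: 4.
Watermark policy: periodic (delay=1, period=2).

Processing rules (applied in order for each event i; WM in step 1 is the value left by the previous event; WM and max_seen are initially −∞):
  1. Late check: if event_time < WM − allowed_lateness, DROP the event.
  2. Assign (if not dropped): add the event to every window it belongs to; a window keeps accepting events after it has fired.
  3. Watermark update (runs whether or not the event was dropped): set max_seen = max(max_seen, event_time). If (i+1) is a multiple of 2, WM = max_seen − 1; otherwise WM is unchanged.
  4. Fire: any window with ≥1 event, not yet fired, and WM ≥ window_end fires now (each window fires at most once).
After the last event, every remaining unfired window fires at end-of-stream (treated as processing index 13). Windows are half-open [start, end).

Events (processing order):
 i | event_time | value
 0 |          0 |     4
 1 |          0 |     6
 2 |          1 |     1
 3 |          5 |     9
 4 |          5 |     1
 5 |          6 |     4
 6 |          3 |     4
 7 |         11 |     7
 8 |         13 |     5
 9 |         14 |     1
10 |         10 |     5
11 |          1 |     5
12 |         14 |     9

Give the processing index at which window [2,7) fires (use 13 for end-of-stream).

i=0 t=0 v=4: → [0,5); WM=−∞
i=1 t=0 v=6: → [0,5); WM=-1
i=2 t=1 v=1: → [0,5); WM=-1
i=3 t=5 v=9: → [4,9),[2,7); WM=4
i=4 t=5 v=1: → [4,9),[2,7); WM=4
i=5 t=6 v=4: → [6,11),[4,9),[2,7); WM=5; [0,5) fires=6
i=6 t=3 v=4: → [2,7),[0,5); WM=5
i=7 t=11 v=7: → [10,15),[8,13); WM=10; [2,7) fires=9 [4,9) fires=9
i=8 t=13 v=5: → [12,17),[10,15); WM=10
i=9 t=14 v=1: → [14,19),[12,17),[10,15); WM=13; [6,11) fires=4 [8,13) fires=7
i=10 t=10 v=5: → [10,15),[8,13),[6,11); WM=13
i=11 t=1 v=5: DROP (t<13-4); WM=13
i=12 t=14 v=9: → [14,19),[12,17),[10,15); WM=13

7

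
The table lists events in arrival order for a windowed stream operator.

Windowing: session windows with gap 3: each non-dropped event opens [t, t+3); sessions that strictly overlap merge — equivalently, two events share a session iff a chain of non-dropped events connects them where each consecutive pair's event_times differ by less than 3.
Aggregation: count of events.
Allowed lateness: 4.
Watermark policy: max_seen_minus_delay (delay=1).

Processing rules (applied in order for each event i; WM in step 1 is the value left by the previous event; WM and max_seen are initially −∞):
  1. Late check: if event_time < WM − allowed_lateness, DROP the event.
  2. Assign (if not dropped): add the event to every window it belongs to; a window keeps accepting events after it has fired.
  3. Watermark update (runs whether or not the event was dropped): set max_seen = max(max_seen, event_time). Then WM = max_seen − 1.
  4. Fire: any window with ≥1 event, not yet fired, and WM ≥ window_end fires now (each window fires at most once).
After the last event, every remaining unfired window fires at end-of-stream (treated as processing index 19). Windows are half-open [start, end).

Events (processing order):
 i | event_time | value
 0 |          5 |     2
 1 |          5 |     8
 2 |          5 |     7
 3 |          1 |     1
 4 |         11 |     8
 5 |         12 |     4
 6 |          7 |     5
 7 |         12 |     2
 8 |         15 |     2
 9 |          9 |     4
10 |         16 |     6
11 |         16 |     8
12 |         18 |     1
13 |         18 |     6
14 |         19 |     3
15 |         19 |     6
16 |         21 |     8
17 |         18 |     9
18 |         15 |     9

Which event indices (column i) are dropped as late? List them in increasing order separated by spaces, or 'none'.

9 18

i=0 t=5 v=2: → [5,8); WM=4
i=1 t=5 v=8: → [5,8); WM=4
i=2 t=5 v=7: → [5,8); WM=4
i=3 t=1 v=1: → [1,4); WM=4
i=4 t=11 v=8: → [11,14); WM=10
i=5 t=12 v=4: → [11,15); WM=11
i=6 t=7 v=5: → [5,10); WM=11
i=7 t=12 v=2: → [11,15); WM=11
i=8 t=15 v=2: → [15,18); WM=14
i=9 t=9 v=4: DROP (t<14-4); WM=14
i=10 t=16 v=6: → [15,19); WM=15
i=11 t=16 v=8: → [15,19); WM=15
i=12 t=18 v=1: → [15,21); WM=17
i=13 t=18 v=6: → [15,21); WM=17
i=14 t=19 v=3: → [15,22); WM=18
i=15 t=19 v=6: → [15,22); WM=18
i=16 t=21 v=8: → [15,24); WM=20
i=17 t=18 v=9: → [15,24); WM=20
i=18 t=15 v=9: DROP (t<20-4); WM=20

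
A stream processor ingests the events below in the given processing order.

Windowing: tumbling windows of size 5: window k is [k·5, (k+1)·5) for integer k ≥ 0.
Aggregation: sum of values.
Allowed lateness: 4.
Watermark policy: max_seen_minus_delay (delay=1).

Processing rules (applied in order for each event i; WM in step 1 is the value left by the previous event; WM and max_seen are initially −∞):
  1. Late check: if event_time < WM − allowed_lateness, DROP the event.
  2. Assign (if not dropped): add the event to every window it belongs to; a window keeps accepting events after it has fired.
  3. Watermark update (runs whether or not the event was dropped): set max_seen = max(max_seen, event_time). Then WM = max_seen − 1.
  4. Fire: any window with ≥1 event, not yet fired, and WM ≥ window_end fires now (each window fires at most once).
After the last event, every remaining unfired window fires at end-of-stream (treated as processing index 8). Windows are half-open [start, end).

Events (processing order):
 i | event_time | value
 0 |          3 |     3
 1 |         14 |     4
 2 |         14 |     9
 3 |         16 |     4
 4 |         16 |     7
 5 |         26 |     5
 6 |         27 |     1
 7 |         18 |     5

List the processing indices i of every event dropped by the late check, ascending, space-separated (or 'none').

i=0 t=3 v=3: → [0,5); WM=2
i=1 t=14 v=4: → [10,15); WM=13; [0,5) fires=3
i=2 t=14 v=9: → [10,15); WM=13
i=3 t=16 v=4: → [15,20); WM=15; [10,15) fires=13
i=4 t=16 v=7: → [15,20); WM=15
i=5 t=26 v=5: → [25,30); WM=25; [15,20) fires=11
i=6 t=27 v=1: → [25,30); WM=26
i=7 t=18 v=5: DROP (t<26-4); WM=26

7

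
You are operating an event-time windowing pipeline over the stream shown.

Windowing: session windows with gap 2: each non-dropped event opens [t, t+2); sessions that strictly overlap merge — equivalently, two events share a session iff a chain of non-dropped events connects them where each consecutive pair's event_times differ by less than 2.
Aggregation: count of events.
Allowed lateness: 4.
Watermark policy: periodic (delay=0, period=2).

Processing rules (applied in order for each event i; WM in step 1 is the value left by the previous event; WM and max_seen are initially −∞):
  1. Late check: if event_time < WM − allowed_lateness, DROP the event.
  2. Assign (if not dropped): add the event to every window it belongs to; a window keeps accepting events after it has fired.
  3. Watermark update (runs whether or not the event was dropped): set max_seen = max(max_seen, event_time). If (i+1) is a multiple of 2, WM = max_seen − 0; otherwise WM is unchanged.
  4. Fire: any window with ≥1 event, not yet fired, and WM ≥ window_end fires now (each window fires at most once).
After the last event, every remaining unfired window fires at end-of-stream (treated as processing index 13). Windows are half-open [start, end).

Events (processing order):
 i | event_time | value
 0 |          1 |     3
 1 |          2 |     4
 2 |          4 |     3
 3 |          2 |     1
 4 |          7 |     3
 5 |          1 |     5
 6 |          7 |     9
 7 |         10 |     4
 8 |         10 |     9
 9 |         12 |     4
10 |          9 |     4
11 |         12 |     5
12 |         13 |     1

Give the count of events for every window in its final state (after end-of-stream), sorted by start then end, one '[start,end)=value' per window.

[1,4)=4 [4,6)=1 [7,9)=2 [9,12)=3 [12,15)=3

i=0 t=1 v=3: → [1,3); WM=−∞
i=1 t=2 v=4: → [1,4); WM=2
i=2 t=4 v=3: → [4,6); WM=2
i=3 t=2 v=1: → [1,4); WM=4
i=4 t=7 v=3: → [7,9); WM=4
i=5 t=1 v=5: → [1,4); WM=7
i=6 t=7 v=9: → [7,9); WM=7
i=7 t=10 v=4: → [10,12); WM=10
i=8 t=10 v=9: → [10,12); WM=10
i=9 t=12 v=4: → [12,14); WM=12
i=10 t=9 v=4: → [9,12); WM=12
i=11 t=12 v=5: → [12,14); WM=12
i=12 t=13 v=1: → [12,15); WM=12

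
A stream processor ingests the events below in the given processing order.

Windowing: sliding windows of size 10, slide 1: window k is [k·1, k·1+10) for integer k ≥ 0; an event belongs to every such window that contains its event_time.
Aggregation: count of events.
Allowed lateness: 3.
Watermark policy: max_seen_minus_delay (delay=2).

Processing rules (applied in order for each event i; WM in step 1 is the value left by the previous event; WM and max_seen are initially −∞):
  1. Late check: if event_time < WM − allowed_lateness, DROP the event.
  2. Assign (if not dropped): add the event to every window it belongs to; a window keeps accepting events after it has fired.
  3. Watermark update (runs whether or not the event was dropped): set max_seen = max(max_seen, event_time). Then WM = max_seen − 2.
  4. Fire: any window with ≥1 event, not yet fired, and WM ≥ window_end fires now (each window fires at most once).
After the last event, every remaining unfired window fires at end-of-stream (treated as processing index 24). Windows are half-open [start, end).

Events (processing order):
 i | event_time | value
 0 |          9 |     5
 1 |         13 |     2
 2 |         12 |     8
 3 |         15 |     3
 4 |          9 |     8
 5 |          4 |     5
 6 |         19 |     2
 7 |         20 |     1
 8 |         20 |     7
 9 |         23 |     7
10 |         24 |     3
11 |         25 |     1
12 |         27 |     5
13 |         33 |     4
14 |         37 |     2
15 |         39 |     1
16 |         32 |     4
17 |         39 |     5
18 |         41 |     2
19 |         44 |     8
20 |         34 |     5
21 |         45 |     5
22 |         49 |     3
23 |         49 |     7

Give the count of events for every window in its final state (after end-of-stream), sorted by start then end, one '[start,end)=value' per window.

[0,10)=1 [1,11)=1 [2,12)=1 [3,13)=2 [4,14)=3 [5,15)=3 [6,16)=4 [7,17)=4 [8,18)=4 [9,19)=4 [10,20)=4 [11,21)=6 [12,22)=6 [13,23)=5 [14,24)=5 [15,25)=6 [16,26)=6 [17,27)=6 [18,28)=7 [19,29)=7 [20,30)=6 [21,31)=4 [22,32)=4 [23,33)=4 [24,34)=4 [25,35)=3 [26,36)=2 [27,37)=2 [28,38)=2 [29,39)=2 [30,40)=4 [31,41)=4 [32,42)=5 [33,43)=5 [34,44)=4 [35,45)=5 [36,46)=6 [37,47)=6 [38,48)=5 [39,49)=5 [40,50)=5 [41,51)=5 [42,52)=4 [43,53)=4 [44,54)=4 [45,55)=3 [46,56)=2 [47,57)=2 [48,58)=2 [49,59)=2

i=0 t=9 v=5: → [9,19),[8,18),[7,17),[6,16),[5,15),[4,14),[3,13),[2,12),[1,11),[0,10); WM=7
i=1 t=13 v=2: → [13,23),[12,22),[11,21),[10,20),[9,19),[8,18),[7,17),[6,16),[5,15),[4,14); WM=11; [0,10) fires=1 [1,11) fires=1
i=2 t=12 v=8: → [12,22),[11,21),[10,20),[9,19),[8,18),[7,17),[6,16),[5,15),[4,14),[3,13); WM=11
i=3 t=15 v=3: → [15,25),[14,24),[13,23),[12,22),[11,21),[10,20),[9,19),[8,18),[7,17),[6,16); WM=13; [2,12) fires=1 [3,13) fires=2
i=4 t=9 v=8: DROP (t<13-3); WM=13
i=5 t=4 v=5: DROP (t<13-3); WM=13
i=6 t=19 v=2: → [19,29),[18,28),[17,27),[16,26),[15,25),[14,24),[13,23),[12,22),[11,21),[10,20); WM=17; [4,14) fires=3 [5,15) fires=3 [6,16) fires=4 [7,17) fires=4
i=7 t=20 v=1: → [20,30),[19,29),[18,28),[17,27),[16,26),[15,25),[14,24),[13,23),[12,22),[11,21); WM=18; [8,18) fires=4
i=8 t=20 v=7: → [20,30),[19,29),[18,28),[17,27),[16,26),[15,25),[14,24),[13,23),[12,22),[11,21); WM=18
i=9 t=23 v=7: → [23,33),[22,32),[21,31),[20,30),[19,29),[18,28),[17,27),[16,26),[15,25),[14,24); WM=21; [9,19) fires=4 [10,20) fires=4 [11,21) fires=6
i=10 t=24 v=3: → [24,34),[23,33),[22,32),[21,31),[20,30),[19,29),[18,28),[17,27),[16,26),[15,25); WM=22; [12,22) fires=6
i=11 t=25 v=1: → [25,35),[24,34),[23,33),[22,32),[21,31),[20,30),[19,29),[18,28),[17,27),[16,26); WM=23; [13,23) fires=5
i=12 t=27 v=5: → [27,37),[26,36),[25,35),[24,34),[23,33),[22,32),[21,31),[20,30),[19,29),[18,28); WM=25; [14,24) fires=5 [15,25) fires=6
i=13 t=33 v=4: → [33,43),[32,42),[31,41),[30,40),[29,39),[28,38),[27,37),[26,36),[25,35),[24,34); WM=31; [16,26) fires=6 [17,27) fires=6 [18,28) fires=7 [19,29) fires=7 [20,30) fires=6 [21,31) fires=4
i=14 t=37 v=2: → [37,47),[36,46),[35,45),[34,44),[33,43),[32,42),[31,41),[30,40),[29,39),[28,38); WM=35; [22,32) fires=4 [23,33) fires=4 [24,34) fires=4 [25,35) fires=3
i=15 t=39 v=1: → [39,49),[38,48),[37,47),[36,46),[35,45),[34,44),[33,43),[32,42),[31,41),[30,40); WM=37; [26,36) fires=2 [27,37) fires=2
i=16 t=32 v=4: DROP (t<37-3); WM=37
i=17 t=39 v=5: → [39,49),[38,48),[37,47),[36,46),[35,45),[34,44),[33,43),[32,42),[31,41),[30,40); WM=37
i=18 t=41 v=2: → [41,51),[40,50),[39,49),[38,48),[37,47),[36,46),[35,45),[34,44),[33,43),[32,42); WM=39; [28,38) fires=2 [29,39) fires=2
i=19 t=44 v=8: → [44,54),[43,53),[42,52),[41,51),[40,50),[39,49),[38,48),[37,47),[36,46),[35,45); WM=42; [30,40) fires=4 [31,41) fires=4 [32,42) fires=5
i=20 t=34 v=5: DROP (t<42-3); WM=42
i=21 t=45 v=5: → [45,55),[44,54),[43,53),[42,52),[41,51),[40,50),[39,49),[38,48),[37,47),[36,46); WM=43; [33,43) fires=5
i=22 t=49 v=3: → [49,59),[48,58),[47,57),[46,56),[45,55),[44,54),[43,53),[42,52),[41,51),[40,50); WM=47; [34,44) fires=4 [35,45) fires=5 [36,46) fires=6 [37,47) fires=6
i=23 t=49 v=7: → [49,59),[48,58),[47,57),[46,56),[45,55),[44,54),[43,53),[42,52),[41,51),[40,50); WM=47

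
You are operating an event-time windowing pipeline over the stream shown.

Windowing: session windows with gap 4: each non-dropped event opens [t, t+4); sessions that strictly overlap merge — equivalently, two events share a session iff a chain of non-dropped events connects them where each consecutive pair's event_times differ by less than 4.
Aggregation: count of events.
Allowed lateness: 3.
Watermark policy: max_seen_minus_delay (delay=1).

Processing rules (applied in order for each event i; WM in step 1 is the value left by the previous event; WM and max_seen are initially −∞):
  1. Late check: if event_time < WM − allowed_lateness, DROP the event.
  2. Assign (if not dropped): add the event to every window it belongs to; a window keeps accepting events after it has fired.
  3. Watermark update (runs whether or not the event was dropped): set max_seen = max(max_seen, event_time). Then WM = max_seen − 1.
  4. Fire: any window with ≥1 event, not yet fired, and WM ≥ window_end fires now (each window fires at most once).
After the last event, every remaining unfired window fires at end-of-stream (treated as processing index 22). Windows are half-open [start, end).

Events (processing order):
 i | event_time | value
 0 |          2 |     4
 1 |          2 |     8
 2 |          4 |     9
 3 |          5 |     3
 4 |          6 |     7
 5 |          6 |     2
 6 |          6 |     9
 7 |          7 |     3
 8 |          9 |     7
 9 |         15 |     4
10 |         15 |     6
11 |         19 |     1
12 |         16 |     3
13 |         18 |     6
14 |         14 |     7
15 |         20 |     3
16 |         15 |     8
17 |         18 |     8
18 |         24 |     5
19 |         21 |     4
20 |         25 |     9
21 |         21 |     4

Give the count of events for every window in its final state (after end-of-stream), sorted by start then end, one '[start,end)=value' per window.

i=0 t=2 v=4: → [2,6); WM=1
i=1 t=2 v=8: → [2,6); WM=1
i=2 t=4 v=9: → [2,8); WM=3
i=3 t=5 v=3: → [2,9); WM=4
i=4 t=6 v=7: → [2,10); WM=5
i=5 t=6 v=2: → [2,10); WM=5
i=6 t=6 v=9: → [2,10); WM=5
i=7 t=7 v=3: → [2,11); WM=6
i=8 t=9 v=7: → [2,13); WM=8
i=9 t=15 v=4: → [15,19); WM=14
i=10 t=15 v=6: → [15,19); WM=14
i=11 t=19 v=1: → [19,23); WM=18
i=12 t=16 v=3: → [15,23); WM=18
i=13 t=18 v=6: → [15,23); WM=18
i=14 t=14 v=7: DROP (t<18-3); WM=18
i=15 t=20 v=3: → [15,24); WM=19
i=16 t=15 v=8: DROP (t<19-3); WM=19
i=17 t=18 v=8: → [15,24); WM=19
i=18 t=24 v=5: → [24,28); WM=23
i=19 t=21 v=4: → [15,28); WM=23
i=20 t=25 v=9: → [15,29); WM=24
i=21 t=21 v=4: → [15,29); WM=24

[2,13)=9 [15,29)=11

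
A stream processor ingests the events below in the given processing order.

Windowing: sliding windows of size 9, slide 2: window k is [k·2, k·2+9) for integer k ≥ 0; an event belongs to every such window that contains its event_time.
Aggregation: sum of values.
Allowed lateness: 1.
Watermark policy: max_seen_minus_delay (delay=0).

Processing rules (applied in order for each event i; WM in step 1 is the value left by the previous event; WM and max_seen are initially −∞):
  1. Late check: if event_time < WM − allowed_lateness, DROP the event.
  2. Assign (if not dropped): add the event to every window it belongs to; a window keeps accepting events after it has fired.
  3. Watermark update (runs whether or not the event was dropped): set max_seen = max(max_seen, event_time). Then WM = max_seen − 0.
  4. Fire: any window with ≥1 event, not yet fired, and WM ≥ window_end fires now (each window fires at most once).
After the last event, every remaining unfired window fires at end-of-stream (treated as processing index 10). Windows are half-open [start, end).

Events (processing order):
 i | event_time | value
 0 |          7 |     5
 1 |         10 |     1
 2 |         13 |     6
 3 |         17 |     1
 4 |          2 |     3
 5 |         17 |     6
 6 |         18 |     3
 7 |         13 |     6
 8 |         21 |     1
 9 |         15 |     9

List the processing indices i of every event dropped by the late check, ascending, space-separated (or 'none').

4 7 9

i=0 t=7 v=5: → [6,15),[4,13),[2,11),[0,9); WM=7
i=1 t=10 v=1: → [10,19),[8,17),[6,15),[4,13),[2,11); WM=10; [0,9) fires=5
i=2 t=13 v=6: → [12,21),[10,19),[8,17),[6,15); WM=13; [2,11) fires=6 [4,13) fires=6
i=3 t=17 v=1: → [16,25),[14,23),[12,21),[10,19); WM=17; [6,15) fires=12 [8,17) fires=7
i=4 t=2 v=3: DROP (t<17-1); WM=17
i=5 t=17 v=6: → [16,25),[14,23),[12,21),[10,19); WM=17
i=6 t=18 v=3: → [18,27),[16,25),[14,23),[12,21),[10,19); WM=18
i=7 t=13 v=6: DROP (t<18-1); WM=18
i=8 t=21 v=1: → [20,29),[18,27),[16,25),[14,23); WM=21; [10,19) fires=17 [12,21) fires=16
i=9 t=15 v=9: DROP (t<21-1); WM=21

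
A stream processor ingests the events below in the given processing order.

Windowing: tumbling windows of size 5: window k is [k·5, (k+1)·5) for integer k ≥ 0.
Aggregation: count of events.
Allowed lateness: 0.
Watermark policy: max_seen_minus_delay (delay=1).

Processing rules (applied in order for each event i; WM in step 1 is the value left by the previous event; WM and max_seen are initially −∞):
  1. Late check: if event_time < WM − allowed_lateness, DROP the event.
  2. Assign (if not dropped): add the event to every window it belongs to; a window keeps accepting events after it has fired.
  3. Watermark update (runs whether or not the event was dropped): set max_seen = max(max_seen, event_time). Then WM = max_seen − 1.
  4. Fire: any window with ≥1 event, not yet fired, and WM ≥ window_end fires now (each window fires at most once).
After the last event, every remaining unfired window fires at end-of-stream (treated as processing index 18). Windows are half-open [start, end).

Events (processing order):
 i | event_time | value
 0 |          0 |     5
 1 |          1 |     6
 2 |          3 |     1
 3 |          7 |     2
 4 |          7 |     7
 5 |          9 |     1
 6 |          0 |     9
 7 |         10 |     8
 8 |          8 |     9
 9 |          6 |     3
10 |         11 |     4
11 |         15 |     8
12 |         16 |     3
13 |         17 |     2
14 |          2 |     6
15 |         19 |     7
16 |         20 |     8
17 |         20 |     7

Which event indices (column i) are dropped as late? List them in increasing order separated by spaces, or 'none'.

i=0 t=0 v=5: → [0,5); WM=-1
i=1 t=1 v=6: → [0,5); WM=0
i=2 t=3 v=1: → [0,5); WM=2
i=3 t=7 v=2: → [5,10); WM=6; [0,5) fires=3
i=4 t=7 v=7: → [5,10); WM=6
i=5 t=9 v=1: → [5,10); WM=8
i=6 t=0 v=9: DROP (t<8-0); WM=8
i=7 t=10 v=8: → [10,15); WM=9
i=8 t=8 v=9: DROP (t<9-0); WM=9
i=9 t=6 v=3: DROP (t<9-0); WM=9
i=10 t=11 v=4: → [10,15); WM=10; [5,10) fires=3
i=11 t=15 v=8: → [15,20); WM=14
i=12 t=16 v=3: → [15,20); WM=15; [10,15) fires=2
i=13 t=17 v=2: → [15,20); WM=16
i=14 t=2 v=6: DROP (t<16-0); WM=16
i=15 t=19 v=7: → [15,20); WM=18
i=16 t=20 v=8: → [20,25); WM=19
i=17 t=20 v=7: → [20,25); WM=19

6 8 9 14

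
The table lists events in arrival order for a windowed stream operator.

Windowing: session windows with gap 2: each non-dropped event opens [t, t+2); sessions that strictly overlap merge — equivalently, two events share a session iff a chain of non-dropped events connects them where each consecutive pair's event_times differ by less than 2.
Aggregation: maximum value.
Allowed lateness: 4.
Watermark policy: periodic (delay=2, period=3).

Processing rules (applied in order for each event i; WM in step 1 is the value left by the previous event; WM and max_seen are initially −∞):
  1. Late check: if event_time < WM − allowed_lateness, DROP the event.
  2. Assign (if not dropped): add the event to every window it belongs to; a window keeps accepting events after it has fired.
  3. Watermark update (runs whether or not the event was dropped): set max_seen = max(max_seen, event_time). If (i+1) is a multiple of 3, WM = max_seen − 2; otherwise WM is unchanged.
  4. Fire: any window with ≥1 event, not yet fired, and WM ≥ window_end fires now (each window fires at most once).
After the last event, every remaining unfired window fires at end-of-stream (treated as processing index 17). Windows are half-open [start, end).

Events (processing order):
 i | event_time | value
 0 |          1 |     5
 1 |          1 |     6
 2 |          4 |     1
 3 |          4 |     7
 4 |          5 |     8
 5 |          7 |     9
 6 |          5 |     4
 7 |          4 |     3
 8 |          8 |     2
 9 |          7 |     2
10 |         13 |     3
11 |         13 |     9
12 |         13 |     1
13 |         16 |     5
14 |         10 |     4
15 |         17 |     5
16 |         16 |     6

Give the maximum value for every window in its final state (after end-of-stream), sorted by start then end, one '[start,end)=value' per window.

[1,3)=6 [4,7)=8 [7,10)=9 [10,12)=4 [13,15)=9 [16,19)=6

i=0 t=1 v=5: → [1,3); WM=−∞
i=1 t=1 v=6: → [1,3); WM=−∞
i=2 t=4 v=1: → [4,6); WM=2
i=3 t=4 v=7: → [4,6); WM=2
i=4 t=5 v=8: → [4,7); WM=2
i=5 t=7 v=9: → [7,9); WM=5
i=6 t=5 v=4: → [4,7); WM=5
i=7 t=4 v=3: → [4,7); WM=5
i=8 t=8 v=2: → [7,10); WM=6
i=9 t=7 v=2: → [7,10); WM=6
i=10 t=13 v=3: → [13,15); WM=6
i=11 t=13 v=9: → [13,15); WM=11
i=12 t=13 v=1: → [13,15); WM=11
i=13 t=16 v=5: → [16,18); WM=11
i=14 t=10 v=4: → [10,12); WM=14
i=15 t=17 v=5: → [16,19); WM=14
i=16 t=16 v=6: → [16,19); WM=14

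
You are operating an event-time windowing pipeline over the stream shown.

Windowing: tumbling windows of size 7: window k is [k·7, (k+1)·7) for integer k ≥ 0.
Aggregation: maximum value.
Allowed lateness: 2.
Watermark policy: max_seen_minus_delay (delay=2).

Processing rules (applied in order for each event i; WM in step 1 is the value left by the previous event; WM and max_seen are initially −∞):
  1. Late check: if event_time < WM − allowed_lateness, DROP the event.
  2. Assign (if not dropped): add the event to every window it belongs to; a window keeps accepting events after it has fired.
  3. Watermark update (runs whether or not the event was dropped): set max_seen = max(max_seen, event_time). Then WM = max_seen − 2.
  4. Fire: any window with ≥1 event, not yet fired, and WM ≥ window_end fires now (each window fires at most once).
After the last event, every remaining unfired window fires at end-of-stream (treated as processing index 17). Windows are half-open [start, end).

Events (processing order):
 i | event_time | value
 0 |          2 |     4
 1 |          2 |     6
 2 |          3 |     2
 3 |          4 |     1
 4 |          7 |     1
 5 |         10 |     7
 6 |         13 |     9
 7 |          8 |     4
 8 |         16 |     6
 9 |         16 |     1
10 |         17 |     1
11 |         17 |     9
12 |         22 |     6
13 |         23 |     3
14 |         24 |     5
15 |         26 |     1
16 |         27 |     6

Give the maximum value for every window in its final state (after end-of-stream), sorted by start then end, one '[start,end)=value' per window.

i=0 t=2 v=4: → [0,7); WM=0
i=1 t=2 v=6: → [0,7); WM=0
i=2 t=3 v=2: → [0,7); WM=1
i=3 t=4 v=1: → [0,7); WM=2
i=4 t=7 v=1: → [7,14); WM=5
i=5 t=10 v=7: → [7,14); WM=8; [0,7) fires=6
i=6 t=13 v=9: → [7,14); WM=11
i=7 t=8 v=4: DROP (t<11-2); WM=11
i=8 t=16 v=6: → [14,21); WM=14; [7,14) fires=9
i=9 t=16 v=1: → [14,21); WM=14
i=10 t=17 v=1: → [14,21); WM=15
i=11 t=17 v=9: → [14,21); WM=15
i=12 t=22 v=6: → [21,28); WM=20
i=13 t=23 v=3: → [21,28); WM=21; [14,21) fires=9
i=14 t=24 v=5: → [21,28); WM=22
i=15 t=26 v=1: → [21,28); WM=24
i=16 t=27 v=6: → [21,28); WM=25

[0,7)=6 [7,14)=9 [14,21)=9 [21,28)=6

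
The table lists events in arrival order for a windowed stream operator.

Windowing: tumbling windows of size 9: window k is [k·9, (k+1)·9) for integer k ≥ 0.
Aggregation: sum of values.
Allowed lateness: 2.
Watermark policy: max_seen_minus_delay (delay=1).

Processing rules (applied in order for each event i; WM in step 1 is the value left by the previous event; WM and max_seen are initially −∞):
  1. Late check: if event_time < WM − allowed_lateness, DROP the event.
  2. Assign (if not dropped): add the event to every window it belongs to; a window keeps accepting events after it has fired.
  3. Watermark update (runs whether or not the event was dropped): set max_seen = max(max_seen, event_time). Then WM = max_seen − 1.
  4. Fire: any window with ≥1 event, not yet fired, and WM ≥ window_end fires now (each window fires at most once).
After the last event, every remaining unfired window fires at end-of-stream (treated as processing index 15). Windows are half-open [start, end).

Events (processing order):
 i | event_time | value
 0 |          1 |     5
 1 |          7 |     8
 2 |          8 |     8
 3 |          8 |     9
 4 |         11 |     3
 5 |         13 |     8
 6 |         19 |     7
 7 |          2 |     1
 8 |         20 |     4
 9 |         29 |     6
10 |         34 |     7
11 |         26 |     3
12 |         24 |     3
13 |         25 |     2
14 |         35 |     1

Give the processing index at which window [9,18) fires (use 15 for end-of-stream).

i=0 t=1 v=5: → [0,9); WM=0
i=1 t=7 v=8: → [0,9); WM=6
i=2 t=8 v=8: → [0,9); WM=7
i=3 t=8 v=9: → [0,9); WM=7
i=4 t=11 v=3: → [9,18); WM=10; [0,9) fires=30
i=5 t=13 v=8: → [9,18); WM=12
i=6 t=19 v=7: → [18,27); WM=18; [9,18) fires=11
i=7 t=2 v=1: DROP (t<18-2); WM=18
i=8 t=20 v=4: → [18,27); WM=19
i=9 t=29 v=6: → [27,36); WM=28; [18,27) fires=11
i=10 t=34 v=7: → [27,36); WM=33
i=11 t=26 v=3: DROP (t<33-2); WM=33
i=12 t=24 v=3: DROP (t<33-2); WM=33
i=13 t=25 v=2: DROP (t<33-2); WM=33
i=14 t=35 v=1: → [27,36); WM=34

6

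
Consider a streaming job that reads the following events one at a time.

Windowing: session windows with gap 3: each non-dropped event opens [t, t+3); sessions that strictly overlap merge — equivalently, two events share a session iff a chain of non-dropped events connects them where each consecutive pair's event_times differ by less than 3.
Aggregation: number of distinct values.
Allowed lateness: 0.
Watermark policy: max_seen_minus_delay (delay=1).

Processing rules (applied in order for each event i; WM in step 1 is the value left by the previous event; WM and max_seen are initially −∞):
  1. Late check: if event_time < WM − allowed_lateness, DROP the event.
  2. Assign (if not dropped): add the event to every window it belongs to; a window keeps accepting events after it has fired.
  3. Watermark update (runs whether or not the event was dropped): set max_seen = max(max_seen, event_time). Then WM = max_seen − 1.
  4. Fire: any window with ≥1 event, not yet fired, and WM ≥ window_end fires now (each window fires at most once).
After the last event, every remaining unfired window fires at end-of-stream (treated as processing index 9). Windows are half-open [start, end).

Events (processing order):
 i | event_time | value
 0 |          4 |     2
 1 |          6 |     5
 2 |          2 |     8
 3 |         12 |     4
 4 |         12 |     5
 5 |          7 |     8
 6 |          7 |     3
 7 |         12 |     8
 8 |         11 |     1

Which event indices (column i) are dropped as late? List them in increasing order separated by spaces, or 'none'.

i=0 t=4 v=2: → [4,7); WM=3
i=1 t=6 v=5: → [4,9); WM=5
i=2 t=2 v=8: DROP (t<5-0); WM=5
i=3 t=12 v=4: → [12,15); WM=11
i=4 t=12 v=5: → [12,15); WM=11
i=5 t=7 v=8: DROP (t<11-0); WM=11
i=6 t=7 v=3: DROP (t<11-0); WM=11
i=7 t=12 v=8: → [12,15); WM=11
i=8 t=11 v=1: → [11,15); WM=11

2 5 6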